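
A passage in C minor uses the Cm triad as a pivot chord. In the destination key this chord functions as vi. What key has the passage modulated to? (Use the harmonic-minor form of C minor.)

The numeral vi denotes a minor triad on scale degree 6. With C on degree 6, the tonic of the new key is E♭.
Degree 6 carries a minor triad in major keys, so the destination is E♭ major.
Check: the diatonic triads of E♭ major are E♭ (I), Fm (ii), Gm (iii), A♭ (IV), B♭ (V), Cm (vi), Ddim (vii°) — Cm is indeed vi.

E♭ major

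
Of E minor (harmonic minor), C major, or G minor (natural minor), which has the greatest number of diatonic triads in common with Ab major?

Triads of Ab major: Ab major (I), Bb minor (ii), C minor (iii), Db major (IV), Eb major (V), F minor (vi), G diminished (vii°).
E minor (harmonic minor) shares 0: none.
C major shares 0: none.
G minor (natural minor) shares 2: Cm, Eb.
The most common triads (2) are shared with G minor.

G minor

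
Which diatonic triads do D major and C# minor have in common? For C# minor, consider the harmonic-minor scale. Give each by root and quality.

F#m, A

Triads in D major: D (I), Em (ii), F#m (iii), G (IV), A (V), Bm (vi), C#dim (vii°).
Triads in C# minor (harmonic minor): C#m (i), D#dim (ii°), Eaug (III+), F#m (iv), G# (V), A (VI), B#dim (vii°).
Shared triads with their functions: F#m (iii in D major, iv in C# minor); A (V in D major, VI in C# minor).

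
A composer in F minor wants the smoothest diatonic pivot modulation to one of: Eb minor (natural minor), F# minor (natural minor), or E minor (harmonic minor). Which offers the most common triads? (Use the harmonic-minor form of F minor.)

Triads of F minor (harmonic minor): F minor (i), G diminished (ii°), Ab augmented (III+), Bb minor (iv), C major (V), Db major (VI), E diminished (vii°).
Eb minor (natural minor) shares 2: Bbm, Db.
F# minor (natural minor) shares 0: none.
E minor (harmonic minor) shares 1: C.
The most common triads (2) are shared with Eb minor.

Eb minor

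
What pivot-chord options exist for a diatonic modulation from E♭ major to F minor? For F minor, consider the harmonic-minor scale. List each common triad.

Triads in E♭ major: E♭ major (I), F minor (ii), G minor (iii), A♭ major (IV), B♭ major (V), C minor (vi), D diminished (vii°).
Triads in F minor (harmonic minor): F minor (i), G diminished (ii°), A♭ augmented (III+), B♭ minor (iv), C major (V), D♭ major (VI), E diminished (vii°).
Shared triads with their functions: F minor (ii in E♭ major, i in F minor).

Fm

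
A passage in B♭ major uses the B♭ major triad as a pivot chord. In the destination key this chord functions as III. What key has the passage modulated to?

G minor

The numeral III denotes a major triad on scale degree 3. With B♭ on degree 3, the tonic of the new key is G.
Degree 3 carries a major triad in natural-minor keys, so the destination is G minor.
Check: the diatonic triads of G minor (natural minor) are Gm (i), Adim (ii°), B♭ (III), Cm (iv), Dm (v), E♭ (VI), F (VII) — B♭ major is indeed III.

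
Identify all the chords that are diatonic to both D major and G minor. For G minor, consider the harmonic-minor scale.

Triads in D major: D major (I), E minor (ii), F# minor (iii), G major (IV), A major (V), B minor (vi), C# diminished (vii°).
Triads in G minor (harmonic minor): G minor (i), A diminished (ii°), Bb augmented (III+), C minor (iv), D major (V), Eb major (VI), F# diminished (vii°).
Shared triads with their functions: D major (I in D major, V in G minor).

D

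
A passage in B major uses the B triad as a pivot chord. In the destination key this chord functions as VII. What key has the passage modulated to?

The numeral VII denotes a major triad on scale degree 7. With B on degree 7, the tonic of the new key is C#.
Degree 7 carries a major triad in natural-minor keys, so the destination is C# minor.
Check: the diatonic triads of C# minor (natural minor) are C#m (i), D#dim (ii°), E (III), F#m (iv), G#m (v), A (VI), B (VII) — B is indeed VII.

C# minor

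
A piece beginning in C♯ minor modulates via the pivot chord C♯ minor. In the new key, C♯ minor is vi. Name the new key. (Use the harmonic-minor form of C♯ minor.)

E major

The numeral vi denotes a minor triad on scale degree 6. With C♯ on degree 6, the tonic of the new key is E.
Degree 6 carries a minor triad in major keys, so the destination is E major.
Check: the diatonic triads of E major are E (I), F♯m (ii), G♯m (iii), A (IV), B (V), C♯m (vi), D♯dim (vii°) — C♯ minor is indeed vi.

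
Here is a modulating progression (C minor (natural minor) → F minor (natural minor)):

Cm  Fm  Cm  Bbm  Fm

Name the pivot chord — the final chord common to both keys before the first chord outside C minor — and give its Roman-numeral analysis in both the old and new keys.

Cm — i in C minor, v in F minor

Chords diatonic to C minor: Cm, Ddim, Eb, Fm, Gm, Ab, Bb.
Reading the progression, the first chord not in that set is Bbm, so the modulation leaves C minor there.
The chord immediately before Bbm is Cm, which is diatonic to both keys: i in C minor and v in F minor.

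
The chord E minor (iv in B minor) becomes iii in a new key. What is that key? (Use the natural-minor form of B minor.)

C major

The numeral iii denotes a minor triad on scale degree 3. With E on degree 3, the tonic of the new key is C.
Degree 3 carries a minor triad in major keys, so the destination is C major.
Check: the diatonic triads of C major are C (I), Dm (ii), Em (iii), F (IV), G (V), Am (vi), Bdim (vii°) — E minor is indeed iii.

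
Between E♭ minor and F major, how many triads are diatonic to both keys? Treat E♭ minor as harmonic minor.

Diatonic triads of E♭ minor (harmonic minor): E♭ minor (i), F diminished (ii°), G♭ augmented (III+), A♭ minor (iv), B♭ major (V), C♭ major (VI), D diminished (vii°).
Diatonic triads of F major: F major (I), G minor (ii), A minor (iii), B♭ major (IV), C major (V), D minor (vi), E diminished (vii°).
Matching root and quality in both lists: B♭ major.
That gives 1 common triad.

1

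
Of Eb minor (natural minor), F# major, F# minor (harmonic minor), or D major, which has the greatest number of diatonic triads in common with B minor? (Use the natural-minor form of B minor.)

Triads of B minor (natural minor): Bm (i), C#dim (ii°), D (III), Em (iv), F#m (v), G (VI), A (VII).
Eb minor (natural minor) shares 0: none.
F# major shares 0: none.
F# minor (harmonic minor) shares 3: Bm, D, F#m.
D major shares 7: Bm, C#dim, D, Em, F#m, G, A.
The most common triads (7) are shared with D major.

D major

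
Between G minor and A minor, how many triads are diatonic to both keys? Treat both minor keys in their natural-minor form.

Diatonic triads of G minor (natural minor): Gm (i), Adim (ii°), Bb (III), Cm (iv), Dm (v), Eb (VI), F (VII).
Diatonic triads of A minor (natural minor): Am (i), Bdim (ii°), C (III), Dm (iv), Em (v), F (VI), G (VII).
Matching root and quality in both lists: Dm, F.
That gives 2 common triads.

2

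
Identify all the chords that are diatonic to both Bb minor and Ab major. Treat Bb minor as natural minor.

Triads in Bb minor (natural minor): Bbm (i), Cdim (ii°), Db (III), Ebm (iv), Fm (v), Gb (VI), Ab (VII).
Triads in Ab major: Ab (I), Bbm (ii), Cm (iii), Db (IV), Eb (V), Fm (vi), Gdim (vii°).
Shared triads with their functions: Bbm (i in Bb minor, ii in Ab major); Db (III in Bb minor, IV in Ab major); Fm (v in Bb minor, vi in Ab major); Ab (VII in Bb minor, I in Ab major).

Bbm, Db, Fm, Ab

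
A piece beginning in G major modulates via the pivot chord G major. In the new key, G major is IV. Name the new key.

D major

The numeral IV denotes a major triad on scale degree 4. With G on degree 4, the tonic of the new key is D.
Degree 4 carries a major triad in major keys, so the destination is D major.
Check: the diatonic triads of D major are D (I), Em (ii), F♯m (iii), G (IV), A (V), Bm (vi), C♯dim (vii°) — G major is indeed IV.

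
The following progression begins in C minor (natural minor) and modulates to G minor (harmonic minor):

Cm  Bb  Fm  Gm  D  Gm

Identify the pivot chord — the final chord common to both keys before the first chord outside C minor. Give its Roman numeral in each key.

Chords diatonic to C minor: Cm, Ddim, Eb, Fm, Gm, Ab, Bb.
Reading the progression, the first chord not in that set is D, so the modulation leaves C minor there.
The chord immediately before D is Gm, which is diatonic to both keys: v in C minor and i in G minor.

Gm — v in C minor, i in G minor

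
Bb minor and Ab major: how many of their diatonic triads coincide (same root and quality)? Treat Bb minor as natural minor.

Diatonic triads of Bb minor (natural minor): Bbm (i), Cdim (ii°), Db (III), Ebm (iv), Fm (v), Gb (VI), Ab (VII).
Diatonic triads of Ab major: Ab (I), Bbm (ii), Cm (iii), Db (IV), Eb (V), Fm (vi), Gdim (vii°).
Matching root and quality in both lists: Bbm, Db, Fm, Ab.
That gives 4 common triads.

4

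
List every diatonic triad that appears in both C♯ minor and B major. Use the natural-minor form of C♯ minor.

Triads in C♯ minor (natural minor): C♯m (i), D♯dim (ii°), E (III), F♯m (iv), G♯m (v), A (VI), B (VII).
Triads in B major: B (I), C♯m (ii), D♯m (iii), E (IV), F♯ (V), G♯m (vi), A♯dim (vii°).
Shared triads with their functions: C♯m (i in C♯ minor, ii in B major); E (III in C♯ minor, IV in B major); G♯m (v in C♯ minor, vi in B major); B (VII in C♯ minor, I in B major).

C♯m, E, G♯m, B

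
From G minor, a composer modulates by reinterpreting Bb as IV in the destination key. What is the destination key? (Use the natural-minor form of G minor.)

The numeral IV denotes a major triad on scale degree 4. With Bb on degree 4, the tonic of the new key is F.
Degree 4 carries a major triad in major keys, so the destination is F major.
Check: the diatonic triads of F major are F (I), Gm (ii), Am (iii), Bb (IV), C (V), Dm (vi), Edim (vii°) — Bb is indeed IV.

F major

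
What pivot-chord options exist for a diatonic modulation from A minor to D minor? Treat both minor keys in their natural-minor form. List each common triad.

Am, C, Dm, F

Triads in A minor (natural minor): Am (i), Bdim (ii°), C (III), Dm (iv), Em (v), F (VI), G (VII).
Triads in D minor (natural minor): Dm (i), Edim (ii°), F (III), Gm (iv), Am (v), Bb (VI), C (VII).
Shared triads with their functions: Am (i in A minor, v in D minor); C (III in A minor, VII in D minor); Dm (iv in A minor, i in D minor); F (VI in A minor, III in D minor).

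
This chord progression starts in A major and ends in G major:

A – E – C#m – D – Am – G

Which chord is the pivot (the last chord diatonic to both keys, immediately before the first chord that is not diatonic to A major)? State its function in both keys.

Chords diatonic to A major: A, Bm, C#m, D, E, F#m, G#dim.
Reading the progression, the first chord not in that set is Am, so the modulation leaves A major there.
The chord immediately before Am is D, which is diatonic to both keys: IV in A major and V in G major.

D — IV in A major, V in G major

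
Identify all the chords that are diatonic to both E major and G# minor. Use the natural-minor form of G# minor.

E, G#m, B, C#m

Triads in E major: E (I), F#m (ii), G#m (iii), A (IV), B (V), C#m (vi), D#dim (vii°).
Triads in G# minor (natural minor): G#m (i), A#dim (ii°), B (III), C#m (iv), D#m (v), E (VI), F# (VII).
Shared triads with their functions: E (I in E major, VI in G# minor); G#m (iii in E major, i in G# minor); B (V in E major, III in G# minor); C#m (vi in E major, iv in G# minor).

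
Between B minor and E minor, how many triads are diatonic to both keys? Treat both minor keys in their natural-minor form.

Diatonic triads of B minor (natural minor): Bm (i), C#dim (ii°), D (III), Em (iv), F#m (v), G (VI), A (VII).
Diatonic triads of E minor (natural minor): Em (i), F#dim (ii°), G (III), Am (iv), Bm (v), C (VI), D (VII).
Matching root and quality in both lists: Bm, D, Em, G.
That gives 4 common triads.

4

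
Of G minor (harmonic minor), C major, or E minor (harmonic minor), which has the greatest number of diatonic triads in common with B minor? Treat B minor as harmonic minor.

C major

Triads of B minor (harmonic minor): B minor (i), C# diminished (ii°), D augmented (III+), E minor (iv), F# major (V), G major (VI), A# diminished (vii°).
G minor (harmonic minor) shares 0: none.
C major shares 2: Em, G.
E minor (harmonic minor) shares 1: Em.
The most common triads (2) are shared with C major.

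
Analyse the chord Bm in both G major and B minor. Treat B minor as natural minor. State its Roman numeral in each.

The scale of G major is G A B C D E F#; B is degree 3, and the triad built there (B-D-F#) is minor, so it is iii.
The scale of B minor (natural minor) is B C# D E F# G A; B is degree 1, and the triad built there (B-D-F#) is minor, so it is i.

iii in G major; i in B minor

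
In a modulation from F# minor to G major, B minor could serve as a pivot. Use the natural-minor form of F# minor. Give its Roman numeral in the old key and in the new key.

iv in F# minor; iii in G major

The scale of F# minor (natural minor) is F# G# A B C# D E; B is degree 4, and the triad built there (B-D-F#) is minor, so it is iv.
The scale of G major is G A B C D E F#; B is degree 3, and the triad built there (B-D-F#) is minor, so it is iii.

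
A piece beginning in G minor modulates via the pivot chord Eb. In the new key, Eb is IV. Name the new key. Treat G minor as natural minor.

Bb major

The numeral IV denotes a major triad on scale degree 4. With Eb on degree 4, the tonic of the new key is Bb.
Degree 4 carries a major triad in major keys, so the destination is Bb major.
Check: the diatonic triads of Bb major are Bb (I), Cm (ii), Dm (iii), Eb (IV), F (V), Gm (vi), Adim (vii°) — Eb is indeed IV.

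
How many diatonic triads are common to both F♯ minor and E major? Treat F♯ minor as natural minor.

Diatonic triads of F♯ minor (natural minor): F♯m (i), G♯dim (ii°), A (III), Bm (iv), C♯m (v), D (VI), E (VII).
Diatonic triads of E major: E (I), F♯m (ii), G♯m (iii), A (IV), B (V), C♯m (vi), D♯dim (vii°).
Matching root and quality in both lists: F♯m, A, C♯m, E.
That gives 4 common triads.

4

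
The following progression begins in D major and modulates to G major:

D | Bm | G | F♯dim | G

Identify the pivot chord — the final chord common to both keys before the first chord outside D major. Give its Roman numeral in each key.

Chords diatonic to D major: D, Em, F♯m, G, A, Bm, C♯dim.
Reading the progression, the first chord not in that set is F♯dim, so the modulation leaves D major there.
The chord immediately before F♯dim is G, which is diatonic to both keys: IV in D major and I in G major.

G — IV in D major, I in G major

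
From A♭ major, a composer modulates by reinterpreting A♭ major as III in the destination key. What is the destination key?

F minor

The numeral III denotes a major triad on scale degree 3. With A♭ on degree 3, the tonic of the new key is F.
Degree 3 carries a major triad in natural-minor keys, so the destination is F minor.
Check: the diatonic triads of F minor (natural minor) are Fm (i), Gdim (ii°), A♭ (III), B♭m (iv), Cm (v), D♭ (VI), E♭ (VII) — A♭ major is indeed III.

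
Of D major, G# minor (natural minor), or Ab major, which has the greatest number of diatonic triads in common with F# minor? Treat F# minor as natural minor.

D major

Triads of F# minor (natural minor): F# minor (i), G# diminished (ii°), A major (III), B minor (iv), C# minor (v), D major (VI), E major (VII).
D major shares 4: F#m, A, Bm, D.
G# minor (natural minor) shares 2: C#m, E.
Ab major shares 0: none.
The most common triads (4) are shared with D major.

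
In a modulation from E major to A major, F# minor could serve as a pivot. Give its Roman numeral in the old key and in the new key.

ii in E major; vi in A major

The scale of E major is E F# G# A B C# D#; F# is degree 2, and the triad built there (F#-A-C#) is minor, so it is ii.
The scale of A major is A B C# D E F# G#; F# is degree 6, and the triad built there (F#-A-C#) is minor, so it is vi.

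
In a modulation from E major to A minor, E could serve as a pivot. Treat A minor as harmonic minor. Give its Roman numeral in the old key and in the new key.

I in E major; V in A minor

The scale of E major is E F♯ G♯ A B C♯ D♯; E is degree 1, and the triad built there (E-G♯-B) is major, so it is I.
The scale of A minor (harmonic minor) is A B C D E F G♯; E is degree 5, and the triad built there (E-G♯-B) is major, so it is V.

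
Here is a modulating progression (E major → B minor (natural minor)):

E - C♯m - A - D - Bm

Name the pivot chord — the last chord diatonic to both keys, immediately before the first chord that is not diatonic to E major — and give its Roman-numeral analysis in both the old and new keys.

Chords diatonic to E major: E, F♯m, G♯m, A, B, C♯m, D♯dim.
Reading the progression, the first chord not in that set is D, so the modulation leaves E major there.
The chord immediately before D is A, which is diatonic to both keys: IV in E major and VII in B minor.

A — IV in E major, VII in B minor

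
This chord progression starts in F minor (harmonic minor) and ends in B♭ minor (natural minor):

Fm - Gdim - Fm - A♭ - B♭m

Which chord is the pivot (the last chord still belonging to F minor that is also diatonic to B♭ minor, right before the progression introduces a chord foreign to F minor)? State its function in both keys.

Chords diatonic to F minor: Fm, Gdim, A♭aug, B♭m, C, D♭, Edim.
Reading the progression, the first chord not in that set is A♭, so the modulation leaves F minor there.
The chord immediately before A♭ is Fm, which is diatonic to both keys: i in F minor and v in B♭ minor.

Fm — i in F minor, v in B♭ minor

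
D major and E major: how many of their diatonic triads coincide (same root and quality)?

2

Diatonic triads of D major: D (I), Em (ii), F♯m (iii), G (IV), A (V), Bm (vi), C♯dim (vii°).
Diatonic triads of E major: E (I), F♯m (ii), G♯m (iii), A (IV), B (V), C♯m (vi), D♯dim (vii°).
Matching root and quality in both lists: F♯m, A.
That gives 2 common triads.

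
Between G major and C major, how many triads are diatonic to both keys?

4

Diatonic triads of G major: G (I), Am (ii), Bm (iii), C (IV), D (V), Em (vi), F♯dim (vii°).
Diatonic triads of C major: C (I), Dm (ii), Em (iii), F (IV), G (V), Am (vi), Bdim (vii°).
Matching root and quality in both lists: G, Am, C, Em.
That gives 4 common triads.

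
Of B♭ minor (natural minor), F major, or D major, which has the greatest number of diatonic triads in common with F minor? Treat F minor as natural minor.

Triads of F minor (natural minor): Fm (i), Gdim (ii°), A♭ (III), B♭m (iv), Cm (v), D♭ (VI), E♭ (VII).
B♭ minor (natural minor) shares 4: Fm, A♭, B♭m, D♭.
F major shares 0: none.
D major shares 0: none.
The most common triads (4) are shared with B♭ minor.

B♭ minor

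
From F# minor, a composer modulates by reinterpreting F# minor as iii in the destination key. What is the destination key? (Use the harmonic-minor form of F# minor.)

D major

The numeral iii denotes a minor triad on scale degree 3. With F# on degree 3, the tonic of the new key is D.
Degree 3 carries a minor triad in major keys, so the destination is D major.
Check: the diatonic triads of D major are D (I), Em (ii), F#m (iii), G (IV), A (V), Bm (vi), C#dim (vii°) — F# minor is indeed iii.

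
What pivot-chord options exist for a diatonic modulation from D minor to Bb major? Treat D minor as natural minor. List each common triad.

Dm, F, Gm, Bb

Triads in D minor (natural minor): Dm (i), Edim (ii°), F (III), Gm (iv), Am (v), Bb (VI), C (VII).
Triads in Bb major: Bb (I), Cm (ii), Dm (iii), Eb (IV), F (V), Gm (vi), Adim (vii°).
Shared triads with their functions: Dm (i in D minor, iii in Bb major); F (III in D minor, V in Bb major); Gm (iv in D minor, vi in Bb major); Bb (VI in D minor, I in Bb major).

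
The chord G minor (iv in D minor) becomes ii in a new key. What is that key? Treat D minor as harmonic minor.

The numeral ii denotes a minor triad on scale degree 2. With G on degree 2, the tonic of the new key is F.
Degree 2 carries a minor triad in major keys, so the destination is F major.
Check: the diatonic triads of F major are F (I), Gm (ii), Am (iii), Bb (IV), C (V), Dm (vi), Edim (vii°) — G minor is indeed ii.

F major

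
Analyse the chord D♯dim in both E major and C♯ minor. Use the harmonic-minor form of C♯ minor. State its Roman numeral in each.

vii° in E major; ii° in C♯ minor

The scale of E major is E F♯ G♯ A B C♯ D♯; D♯ is degree 7, and the triad built there (D♯-F♯-A) is diminished, so it is vii°.
The scale of C♯ minor (harmonic minor) is C♯ D♯ E F♯ G♯ A B♯; D♯ is degree 2, and the triad built there (D♯-F♯-A) is diminished, so it is ii°.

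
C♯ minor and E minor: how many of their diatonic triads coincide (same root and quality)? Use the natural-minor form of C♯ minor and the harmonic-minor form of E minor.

Diatonic triads of C♯ minor (natural minor): C♯m (i), D♯dim (ii°), E (III), F♯m (iv), G♯m (v), A (VI), B (VII).
Diatonic triads of E minor (harmonic minor): Em (i), F♯dim (ii°), Gaug (III+), Am (iv), B (V), C (VI), D♯dim (vii°).
Matching root and quality in both lists: D♯dim, B.
That gives 2 common triads.

2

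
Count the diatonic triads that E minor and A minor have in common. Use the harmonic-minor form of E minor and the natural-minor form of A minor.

Diatonic triads of E minor (harmonic minor): E minor (i), F# diminished (ii°), G augmented (III+), A minor (iv), B major (V), C major (VI), D# diminished (vii°).
Diatonic triads of A minor (natural minor): A minor (i), B diminished (ii°), C major (III), D minor (iv), E minor (v), F major (VI), G major (VII).
Matching root and quality in both lists: E minor, A minor, C major.
That gives 3 common triads.

3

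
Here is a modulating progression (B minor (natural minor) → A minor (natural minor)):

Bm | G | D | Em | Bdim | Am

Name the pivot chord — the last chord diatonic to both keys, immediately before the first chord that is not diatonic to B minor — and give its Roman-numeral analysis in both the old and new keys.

Chords diatonic to B minor: Bm, C#dim, D, Em, F#m, G, A.
Reading the progression, the first chord not in that set is Bdim, so the modulation leaves B minor there.
The chord immediately before Bdim is Em, which is diatonic to both keys: iv in B minor and v in A minor.

Em — iv in B minor, v in A minor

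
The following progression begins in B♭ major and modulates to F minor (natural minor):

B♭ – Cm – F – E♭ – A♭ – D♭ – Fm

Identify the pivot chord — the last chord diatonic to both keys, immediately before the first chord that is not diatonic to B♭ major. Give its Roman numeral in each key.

E♭ — IV in B♭ major, VII in F minor

Chords diatonic to B♭ major: B♭, Cm, Dm, E♭, F, Gm, Adim.
Reading the progression, the first chord not in that set is A♭, so the modulation leaves B♭ major there.
The chord immediately before A♭ is E♭, which is diatonic to both keys: IV in B♭ major and VII in F minor.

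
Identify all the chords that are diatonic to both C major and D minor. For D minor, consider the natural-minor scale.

C, Dm, F, Am

Triads in C major: C major (I), D minor (ii), E minor (iii), F major (IV), G major (V), A minor (vi), B diminished (vii°).
Triads in D minor (natural minor): D minor (i), E diminished (ii°), F major (III), G minor (iv), A minor (v), Bb major (VI), C major (VII).
Shared triads with their functions: C major (I in C major, VII in D minor); D minor (ii in C major, i in D minor); F major (IV in C major, III in D minor); A minor (vi in C major, v in D minor).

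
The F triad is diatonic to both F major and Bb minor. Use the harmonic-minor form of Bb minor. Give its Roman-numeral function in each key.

The scale of F major is F G A Bb C D E; F is degree 1, and the triad built there (F-A-C) is major, so it is I.
The scale of Bb minor (harmonic minor) is Bb C Db Eb F Gb A; F is degree 5, and the triad built there (F-A-C) is major, so it is V.

I in F major; V in Bb minor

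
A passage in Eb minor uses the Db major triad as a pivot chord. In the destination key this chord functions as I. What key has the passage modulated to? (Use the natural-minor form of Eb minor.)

Db major

The numeral I denotes a major triad on scale degree 1. With Db on degree 1, the tonic of the new key is Db.
Degree 1 carries a major triad in major keys, so the destination is Db major.
Check: the diatonic triads of Db major are Db (I), Ebm (ii), Fm (iii), Gb (IV), Ab (V), Bbm (vi), Cdim (vii°) — Db major is indeed I.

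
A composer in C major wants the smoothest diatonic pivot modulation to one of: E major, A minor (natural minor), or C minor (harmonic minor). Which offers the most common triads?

A minor

Triads of C major: C major (I), D minor (ii), E minor (iii), F major (IV), G major (V), A minor (vi), B diminished (vii°).
E major shares 0: none.
A minor (natural minor) shares 7: C, Dm, Em, F, G, Am, Bdim.
C minor (harmonic minor) shares 2: G, Bdim.
The most common triads (7) are shared with A minor.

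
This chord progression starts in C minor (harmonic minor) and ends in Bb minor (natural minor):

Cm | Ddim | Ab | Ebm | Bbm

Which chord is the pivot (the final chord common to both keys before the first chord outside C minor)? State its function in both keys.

Chords diatonic to C minor: Cm, Ddim, Ebaug, Fm, G, Ab, Bdim.
Reading the progression, the first chord not in that set is Ebm, so the modulation leaves C minor there.
The chord immediately before Ebm is Ab, which is diatonic to both keys: VI in C minor and VII in Bb minor.

Ab — VI in C minor, VII in Bb minor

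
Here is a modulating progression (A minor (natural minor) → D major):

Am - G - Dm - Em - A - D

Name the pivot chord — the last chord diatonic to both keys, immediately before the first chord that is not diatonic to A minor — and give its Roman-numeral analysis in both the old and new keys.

Chords diatonic to A minor: Am, Bdim, C, Dm, Em, F, G.
Reading the progression, the first chord not in that set is A, so the modulation leaves A minor there.
The chord immediately before A is Em, which is diatonic to both keys: v in A minor and ii in D major.

Em — v in A minor, ii in D major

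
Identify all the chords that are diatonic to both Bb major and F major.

Triads in Bb major: Bb (I), Cm (ii), Dm (iii), Eb (IV), F (V), Gm (vi), Adim (vii°).
Triads in F major: F (I), Gm (ii), Am (iii), Bb (IV), C (V), Dm (vi), Edim (vii°).
Shared triads with their functions: Bb (I in Bb major, IV in F major); Dm (iii in Bb major, vi in F major); F (V in Bb major, I in F major); Gm (vi in Bb major, ii in F major).

Bb, Dm, F, Gm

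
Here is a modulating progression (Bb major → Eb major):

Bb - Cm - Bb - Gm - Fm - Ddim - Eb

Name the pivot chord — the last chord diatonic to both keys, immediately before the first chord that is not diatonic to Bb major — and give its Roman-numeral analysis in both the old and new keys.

Chords diatonic to Bb major: Bb, Cm, Dm, Eb, F, Gm, Adim.
Reading the progression, the first chord not in that set is Fm, so the modulation leaves Bb major there.
The chord immediately before Fm is Gm, which is diatonic to both keys: vi in Bb major and iii in Eb major.

Gm — vi in Bb major, iii in Eb major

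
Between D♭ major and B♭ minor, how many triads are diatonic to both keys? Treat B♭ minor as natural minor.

Diatonic triads of D♭ major: D♭ (I), E♭m (ii), Fm (iii), G♭ (IV), A♭ (V), B♭m (vi), Cdim (vii°).
Diatonic triads of B♭ minor (natural minor): B♭m (i), Cdim (ii°), D♭ (III), E♭m (iv), Fm (v), G♭ (VI), A♭ (VII).
Matching root and quality in both lists: D♭, E♭m, Fm, G♭, A♭, B♭m, Cdim.
That gives 7 common triads.

7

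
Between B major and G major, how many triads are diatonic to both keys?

Diatonic triads of B major: B (I), C#m (ii), D#m (iii), E (IV), F# (V), G#m (vi), A#dim (vii°).
Diatonic triads of G major: G (I), Am (ii), Bm (iii), C (IV), D (V), Em (vi), F#dim (vii°).
No triad has the same root and quality in both keys.

0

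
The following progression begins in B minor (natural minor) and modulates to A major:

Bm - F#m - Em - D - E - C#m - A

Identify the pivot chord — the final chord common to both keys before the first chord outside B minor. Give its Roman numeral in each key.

Chords diatonic to B minor: Bm, C#dim, D, Em, F#m, G, A.
Reading the progression, the first chord not in that set is E, so the modulation leaves B minor there.
The chord immediately before E is D, which is diatonic to both keys: III in B minor and IV in A major.

D — III in B minor, IV in A major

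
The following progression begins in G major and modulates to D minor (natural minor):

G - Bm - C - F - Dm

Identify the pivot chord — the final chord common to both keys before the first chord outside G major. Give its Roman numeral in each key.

C — IV in G major, VII in D minor

Chords diatonic to G major: G, Am, Bm, C, D, Em, F♯dim.
Reading the progression, the first chord not in that set is F, so the modulation leaves G major there.
The chord immediately before F is C, which is diatonic to both keys: IV in G major and VII in D minor.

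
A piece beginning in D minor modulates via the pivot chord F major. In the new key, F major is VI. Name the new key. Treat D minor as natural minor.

A minor

The numeral VI denotes a major triad on scale degree 6. With F on degree 6, the tonic of the new key is A.
Degree 6 carries a major triad in minor keys, so the destination is A minor.
Check: the diatonic triads of A minor (natural minor) are Am (i), Bdim (ii°), C (III), Dm (iv), Em (v), F (VI), G (VII) — F major is indeed VI.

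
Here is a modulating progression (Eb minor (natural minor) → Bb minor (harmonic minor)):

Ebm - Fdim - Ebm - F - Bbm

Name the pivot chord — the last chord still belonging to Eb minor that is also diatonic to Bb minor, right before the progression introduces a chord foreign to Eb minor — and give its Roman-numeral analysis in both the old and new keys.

Chords diatonic to Eb minor: Ebm, Fdim, Gb, Abm, Bbm, Cb, Db.
Reading the progression, the first chord not in that set is F, so the modulation leaves Eb minor there.
The chord immediately before F is Ebm, which is diatonic to both keys: i in Eb minor and iv in Bb minor.

Ebm — i in Eb minor, iv in Bb minor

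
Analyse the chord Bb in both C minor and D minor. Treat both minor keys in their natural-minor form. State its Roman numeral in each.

VII in C minor; VI in D minor

The scale of C minor (natural minor) is C D Eb F G Ab Bb; Bb is degree 7, and the triad built there (Bb-D-F) is major, so it is VII.
The scale of D minor (natural minor) is D E F G A Bb C; Bb is degree 6, and the triad built there (Bb-D-F) is major, so it is VI.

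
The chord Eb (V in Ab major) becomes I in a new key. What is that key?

Eb major

The numeral I denotes a major triad on scale degree 1. With Eb on degree 1, the tonic of the new key is Eb.
Degree 1 carries a major triad in major keys, so the destination is Eb major.
Check: the diatonic triads of Eb major are Eb (I), Fm (ii), Gm (iii), Ab (IV), Bb (V), Cm (vi), Ddim (vii°) — Eb is indeed I.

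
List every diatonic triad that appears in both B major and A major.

Triads in B major: B (I), C#m (ii), D#m (iii), E (IV), F# (V), G#m (vi), A#dim (vii°).
Triads in A major: A (I), Bm (ii), C#m (iii), D (IV), E (V), F#m (vi), G#dim (vii°).
Shared triads with their functions: C#m (ii in B major, iii in A major); E (IV in B major, V in A major).

C#m, E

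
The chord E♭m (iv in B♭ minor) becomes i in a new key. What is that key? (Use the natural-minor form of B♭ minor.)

E♭ minor

The numeral i denotes a minor triad on scale degree 1. With E♭ on degree 1, the tonic of the new key is E♭.
Degree 1 carries a minor triad in minor keys, so the destination is E♭ minor.
Check: the diatonic triads of E♭ minor (natural minor) are E♭m (i), Fdim (ii°), G♭ (III), A♭m (iv), B♭m (v), C♭ (VI), D♭ (VII) — E♭m is indeed i.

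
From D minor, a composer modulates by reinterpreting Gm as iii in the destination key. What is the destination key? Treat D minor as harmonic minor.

Eb major

The numeral iii denotes a minor triad on scale degree 3. With G on degree 3, the tonic of the new key is Eb.
Degree 3 carries a minor triad in major keys, so the destination is Eb major.
Check: the diatonic triads of Eb major are Eb (I), Fm (ii), Gm (iii), Ab (IV), Bb (V), Cm (vi), Ddim (vii°) — Gm is indeed iii.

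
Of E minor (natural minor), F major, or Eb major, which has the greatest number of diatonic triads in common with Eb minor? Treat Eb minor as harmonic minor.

Triads of Eb minor (harmonic minor): Ebm (i), Fdim (ii°), Gbaug (III+), Abm (iv), Bb (V), Cb (VI), Ddim (vii°).
E minor (natural minor) shares 0: none.
F major shares 1: Bb.
Eb major shares 2: Bb, Ddim.
The most common triads (2) are shared with Eb major.

Eb major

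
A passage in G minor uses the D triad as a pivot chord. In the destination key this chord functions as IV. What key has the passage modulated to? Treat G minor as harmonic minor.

The numeral IV denotes a major triad on scale degree 4. With D on degree 4, the tonic of the new key is A.
Degree 4 carries a major triad in major keys, so the destination is A major.
Check: the diatonic triads of A major are A (I), Bm (ii), C#m (iii), D (IV), E (V), F#m (vi), G#dim (vii°) — D is indeed IV.

A major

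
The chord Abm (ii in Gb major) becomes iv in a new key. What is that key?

Eb minor

The numeral iv denotes a minor triad on scale degree 4. With Ab on degree 4, the tonic of the new key is Eb.
Degree 4 carries a minor triad in minor keys, so the destination is Eb minor.
Check: the diatonic triads of Eb minor (natural minor) are Ebm (i), Fdim (ii°), Gb (III), Abm (iv), Bbm (v), Cb (VI), Db (VII) — Abm is indeed iv.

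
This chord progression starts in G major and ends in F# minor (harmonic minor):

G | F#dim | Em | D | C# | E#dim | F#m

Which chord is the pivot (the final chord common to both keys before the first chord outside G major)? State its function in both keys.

D — V in G major, VI in F# minor

Chords diatonic to G major: G, Am, Bm, C, D, Em, F#dim.
Reading the progression, the first chord not in that set is C#, so the modulation leaves G major there.
The chord immediately before C# is D, which is diatonic to both keys: V in G major and VI in F# minor.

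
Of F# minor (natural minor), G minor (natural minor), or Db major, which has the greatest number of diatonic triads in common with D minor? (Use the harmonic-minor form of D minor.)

G minor

Triads of D minor (harmonic minor): D minor (i), E diminished (ii°), F augmented (III+), G minor (iv), A major (V), Bb major (VI), C# diminished (vii°).
F# minor (natural minor) shares 1: A.
G minor (natural minor) shares 3: Dm, Gm, Bb.
Db major shares 0: none.
The most common triads (3) are shared with G minor.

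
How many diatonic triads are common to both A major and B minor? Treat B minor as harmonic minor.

1

Diatonic triads of A major: A (I), Bm (ii), C♯m (iii), D (IV), E (V), F♯m (vi), G♯dim (vii°).
Diatonic triads of B minor (harmonic minor): Bm (i), C♯dim (ii°), Daug (III+), Em (iv), F♯ (V), G (VI), A♯dim (vii°).
Matching root and quality in both lists: Bm.
That gives 1 common triad.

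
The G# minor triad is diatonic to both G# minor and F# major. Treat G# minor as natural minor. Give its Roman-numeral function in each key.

The scale of G# minor (natural minor) is G# A# B C# D# E F#; G# is degree 1, and the triad built there (G#-B-D#) is minor, so it is i.
The scale of F# major is F# G# A# B C# D# E#; G# is degree 2, and the triad built there (G#-B-D#) is minor, so it is ii.

i in G# minor; ii in F# major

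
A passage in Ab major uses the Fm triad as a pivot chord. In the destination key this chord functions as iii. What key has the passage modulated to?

Db major

The numeral iii denotes a minor triad on scale degree 3. With F on degree 3, the tonic of the new key is Db.
Degree 3 carries a minor triad in major keys, so the destination is Db major.
Check: the diatonic triads of Db major are Db (I), Ebm (ii), Fm (iii), Gb (IV), Ab (V), Bbm (vi), Cdim (vii°) — Fm is indeed iii.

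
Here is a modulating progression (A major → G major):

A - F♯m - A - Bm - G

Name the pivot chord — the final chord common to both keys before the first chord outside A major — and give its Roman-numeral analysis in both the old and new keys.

Chords diatonic to A major: A, Bm, C♯m, D, E, F♯m, G♯dim.
Reading the progression, the first chord not in that set is G, so the modulation leaves A major there.
The chord immediately before G is Bm, which is diatonic to both keys: ii in A major and iii in G major.

Bm — ii in A major, iii in G major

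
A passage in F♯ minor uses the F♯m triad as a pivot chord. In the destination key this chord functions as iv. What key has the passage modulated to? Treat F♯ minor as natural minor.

C♯ minor

The numeral iv denotes a minor triad on scale degree 4. With F♯ on degree 4, the tonic of the new key is C♯.
Degree 4 carries a minor triad in minor keys, so the destination is C♯ minor.
Check: the diatonic triads of C♯ minor (natural minor) are C♯m (i), D♯dim (ii°), E (III), F♯m (iv), G♯m (v), A (VI), B (VII) — F♯m is indeed iv.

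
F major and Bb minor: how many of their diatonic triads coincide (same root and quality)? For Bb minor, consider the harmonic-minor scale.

Diatonic triads of F major: F (I), Gm (ii), Am (iii), Bb (IV), C (V), Dm (vi), Edim (vii°).
Diatonic triads of Bb minor (harmonic minor): Bbm (i), Cdim (ii°), Dbaug (III+), Ebm (iv), F (V), Gb (VI), Adim (vii°).
Matching root and quality in both lists: F.
That gives 1 common triad.

1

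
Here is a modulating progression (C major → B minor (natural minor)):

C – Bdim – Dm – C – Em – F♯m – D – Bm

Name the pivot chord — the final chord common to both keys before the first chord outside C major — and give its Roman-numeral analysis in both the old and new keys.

Chords diatonic to C major: C, Dm, Em, F, G, Am, Bdim.
Reading the progression, the first chord not in that set is F♯m, so the modulation leaves C major there.
The chord immediately before F♯m is Em, which is diatonic to both keys: iii in C major and iv in B minor.

Em — iii in C major, iv in B minor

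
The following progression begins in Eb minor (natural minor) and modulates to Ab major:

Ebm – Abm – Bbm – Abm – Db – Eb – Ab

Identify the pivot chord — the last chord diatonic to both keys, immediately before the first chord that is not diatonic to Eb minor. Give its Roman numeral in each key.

Chords diatonic to Eb minor: Ebm, Fdim, Gb, Abm, Bbm, Cb, Db.
Reading the progression, the first chord not in that set is Eb, so the modulation leaves Eb minor there.
The chord immediately before Eb is Db, which is diatonic to both keys: VII in Eb minor and IV in Ab major.

Db — VII in Eb minor, IV in Ab major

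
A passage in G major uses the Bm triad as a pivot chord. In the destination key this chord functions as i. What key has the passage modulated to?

B minor

The numeral i denotes a minor triad on scale degree 1. With B on degree 1, the tonic of the new key is B.
Degree 1 carries a minor triad in minor keys, so the destination is B minor.
Check: the diatonic triads of B minor (natural minor) are Bm (i), C#dim (ii°), D (III), Em (iv), F#m (v), G (VI), A (VII) — Bm is indeed i.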